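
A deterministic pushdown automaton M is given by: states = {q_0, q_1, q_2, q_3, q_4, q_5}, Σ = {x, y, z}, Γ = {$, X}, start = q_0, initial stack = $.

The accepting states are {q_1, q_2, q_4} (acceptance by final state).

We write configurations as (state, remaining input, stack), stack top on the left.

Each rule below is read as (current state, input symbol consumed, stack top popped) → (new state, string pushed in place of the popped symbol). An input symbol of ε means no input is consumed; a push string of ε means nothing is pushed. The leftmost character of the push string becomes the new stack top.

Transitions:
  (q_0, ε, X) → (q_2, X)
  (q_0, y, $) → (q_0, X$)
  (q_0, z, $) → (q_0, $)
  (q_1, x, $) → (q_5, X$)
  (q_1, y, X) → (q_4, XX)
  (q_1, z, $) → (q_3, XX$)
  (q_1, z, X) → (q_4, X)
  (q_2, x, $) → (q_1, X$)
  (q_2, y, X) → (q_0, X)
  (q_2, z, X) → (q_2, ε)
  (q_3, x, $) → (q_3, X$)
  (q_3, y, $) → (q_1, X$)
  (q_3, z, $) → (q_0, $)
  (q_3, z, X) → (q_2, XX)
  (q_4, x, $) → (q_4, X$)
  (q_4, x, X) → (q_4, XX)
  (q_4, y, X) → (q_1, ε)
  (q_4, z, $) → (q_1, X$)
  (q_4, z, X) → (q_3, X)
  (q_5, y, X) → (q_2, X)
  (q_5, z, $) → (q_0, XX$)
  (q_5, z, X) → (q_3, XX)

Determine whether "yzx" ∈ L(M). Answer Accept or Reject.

Accept

(q_0, yzx, $) ⊢ (q_0, zx, X$) ⊢ (q_2, zx, X$) ⊢ (q_2, x, $) ⊢ (q_1, ε, X$)
All input consumed; state q_1 ∈ F.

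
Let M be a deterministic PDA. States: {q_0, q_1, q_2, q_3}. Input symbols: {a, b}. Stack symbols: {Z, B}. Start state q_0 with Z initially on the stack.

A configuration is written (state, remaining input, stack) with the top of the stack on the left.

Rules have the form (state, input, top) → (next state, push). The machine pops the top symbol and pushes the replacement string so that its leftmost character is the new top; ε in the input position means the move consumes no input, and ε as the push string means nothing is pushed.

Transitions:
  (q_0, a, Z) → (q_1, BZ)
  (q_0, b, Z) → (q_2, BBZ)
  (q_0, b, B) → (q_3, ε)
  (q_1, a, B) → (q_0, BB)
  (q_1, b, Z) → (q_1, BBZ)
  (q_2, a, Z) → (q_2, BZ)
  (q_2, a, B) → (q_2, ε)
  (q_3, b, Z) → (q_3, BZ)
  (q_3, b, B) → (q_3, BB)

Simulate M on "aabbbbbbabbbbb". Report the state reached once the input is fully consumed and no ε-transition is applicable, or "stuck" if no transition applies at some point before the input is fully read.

stuck

(q_0, aabbbbbbabbbbb, Z)
  read a, top Z: go to q_1, push BZ → (q_1, abbbbbbabbbbb, BZ)
  read a, top B: go to q_0, push BB → (q_0, bbbbbbabbbbb, BBZ)
  read b, top B: go to q_3, push ε → (q_3, bbbbbabbbbb, BZ)
  read b, top B: go to q_3, push BB → (q_3, bbbbabbbbb, BBZ)
  read b, top B: go to q_3, push BB → (q_3, bbbabbbbb, BBBZ)
  read b, top B: go to q_3, push BB → (q_3, bbabbbbb, BBBBZ)
  read b, top B: go to q_3, push BB → (q_3, babbbbb, BBBBBZ)
  read b, top B: go to q_3, push BB → (q_3, abbbbb, BBBBBBZ)
No transition for (q_3, a, top B); M blocks with input abbbbb remaining.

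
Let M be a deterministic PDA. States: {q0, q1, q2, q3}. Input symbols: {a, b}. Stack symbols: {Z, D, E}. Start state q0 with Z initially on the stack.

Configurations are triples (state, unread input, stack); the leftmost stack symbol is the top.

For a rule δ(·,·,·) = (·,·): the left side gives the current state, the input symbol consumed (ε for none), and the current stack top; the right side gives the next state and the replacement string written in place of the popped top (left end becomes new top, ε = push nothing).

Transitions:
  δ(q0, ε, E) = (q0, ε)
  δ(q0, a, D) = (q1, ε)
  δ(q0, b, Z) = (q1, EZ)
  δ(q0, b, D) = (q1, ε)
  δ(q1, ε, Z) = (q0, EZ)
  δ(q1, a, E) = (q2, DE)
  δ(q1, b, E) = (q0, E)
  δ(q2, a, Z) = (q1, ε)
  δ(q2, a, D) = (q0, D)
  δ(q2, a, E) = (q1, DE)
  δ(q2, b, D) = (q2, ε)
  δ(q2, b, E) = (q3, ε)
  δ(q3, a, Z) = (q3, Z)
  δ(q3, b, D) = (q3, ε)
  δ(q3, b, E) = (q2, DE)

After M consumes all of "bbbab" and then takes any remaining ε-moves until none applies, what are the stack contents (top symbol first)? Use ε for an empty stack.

EZ

(q0, bbbab, Z)
  read b, top Z: go to q1, push EZ → (q1, bbab, EZ)
  read b, top E: go to q0, push E → (q0, bab, EZ)
  ε-move, top E: go to q0, push ε → (q0, bab, Z)
  read b, top Z: go to q1, push EZ → (q1, ab, EZ)
  read a, top E: go to q2, push DE → (q2, b, DEZ)
  read b, top D: go to q2, push ε → (q2, ε, EZ)
All input consumed in state q2 with stack EZ.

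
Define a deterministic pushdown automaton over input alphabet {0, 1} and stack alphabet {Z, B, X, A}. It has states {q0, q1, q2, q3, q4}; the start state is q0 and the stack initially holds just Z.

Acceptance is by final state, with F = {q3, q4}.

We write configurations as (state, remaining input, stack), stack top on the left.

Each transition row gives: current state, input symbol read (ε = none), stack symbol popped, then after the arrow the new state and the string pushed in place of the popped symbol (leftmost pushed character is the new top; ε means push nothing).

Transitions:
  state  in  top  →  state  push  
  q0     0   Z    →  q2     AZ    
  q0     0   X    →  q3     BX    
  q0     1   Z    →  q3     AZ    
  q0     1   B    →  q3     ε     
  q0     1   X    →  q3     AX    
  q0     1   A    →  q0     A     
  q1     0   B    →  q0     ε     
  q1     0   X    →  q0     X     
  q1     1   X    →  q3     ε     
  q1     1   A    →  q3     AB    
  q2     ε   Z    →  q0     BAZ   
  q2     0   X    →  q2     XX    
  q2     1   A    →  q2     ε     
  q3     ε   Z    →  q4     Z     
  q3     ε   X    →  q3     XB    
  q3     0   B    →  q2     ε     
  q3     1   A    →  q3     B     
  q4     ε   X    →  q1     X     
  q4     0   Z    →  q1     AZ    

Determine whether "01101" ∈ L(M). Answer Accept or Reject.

Reject

(q0, 01101, Z) ⊢ (q2, 1101, AZ) ⊢ (q2, 101, Z) ⊢ (q0, 101, BAZ) ⊢ (q3, 01, AZ)
No transition applies at (q3, 01, AZ); input not fully consumed.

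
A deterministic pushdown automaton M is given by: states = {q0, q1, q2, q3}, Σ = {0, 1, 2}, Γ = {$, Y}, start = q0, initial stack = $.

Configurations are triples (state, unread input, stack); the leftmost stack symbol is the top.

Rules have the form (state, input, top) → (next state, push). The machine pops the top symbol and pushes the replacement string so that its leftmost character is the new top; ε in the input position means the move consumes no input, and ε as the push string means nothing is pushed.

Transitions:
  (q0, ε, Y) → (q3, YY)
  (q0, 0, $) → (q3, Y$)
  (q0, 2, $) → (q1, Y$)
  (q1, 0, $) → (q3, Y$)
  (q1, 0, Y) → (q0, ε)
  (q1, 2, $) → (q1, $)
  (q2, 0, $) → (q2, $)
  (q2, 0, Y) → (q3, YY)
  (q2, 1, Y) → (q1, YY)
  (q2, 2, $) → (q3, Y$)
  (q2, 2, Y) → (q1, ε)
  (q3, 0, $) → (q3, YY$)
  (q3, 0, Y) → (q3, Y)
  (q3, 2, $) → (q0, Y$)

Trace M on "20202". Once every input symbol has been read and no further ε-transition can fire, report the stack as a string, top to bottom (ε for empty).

Y$

(q0, 20202, $) ⊢ (q1, 0202, Y$) ⊢ (q0, 202, $) ⊢ (q1, 02, Y$) ⊢ (q0, 2, $) ⊢ (q1, ε, Y$)
All input consumed in state q1 with stack Y$.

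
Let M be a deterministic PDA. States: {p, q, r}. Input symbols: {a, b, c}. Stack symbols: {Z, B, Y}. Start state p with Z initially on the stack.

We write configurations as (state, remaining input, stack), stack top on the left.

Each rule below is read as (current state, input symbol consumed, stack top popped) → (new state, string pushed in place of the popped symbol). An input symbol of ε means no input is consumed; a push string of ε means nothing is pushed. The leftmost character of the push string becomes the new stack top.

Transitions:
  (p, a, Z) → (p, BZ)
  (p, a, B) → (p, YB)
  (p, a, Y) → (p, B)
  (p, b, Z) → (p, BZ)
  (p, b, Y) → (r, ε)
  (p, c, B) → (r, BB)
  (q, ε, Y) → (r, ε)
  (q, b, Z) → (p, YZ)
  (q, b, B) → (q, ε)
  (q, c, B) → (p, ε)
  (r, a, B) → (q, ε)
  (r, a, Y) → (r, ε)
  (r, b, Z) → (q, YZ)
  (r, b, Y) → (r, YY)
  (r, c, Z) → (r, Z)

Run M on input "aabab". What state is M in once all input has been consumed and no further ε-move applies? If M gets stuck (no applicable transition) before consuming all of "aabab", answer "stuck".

(p, aabab, Z) ⊢ (p, abab, BZ) ⊢ (p, bab, YBZ) ⊢ (r, ab, BZ) ⊢ (q, b, Z) ⊢ (p, ε, YZ)
All input consumed; M is in state p.

p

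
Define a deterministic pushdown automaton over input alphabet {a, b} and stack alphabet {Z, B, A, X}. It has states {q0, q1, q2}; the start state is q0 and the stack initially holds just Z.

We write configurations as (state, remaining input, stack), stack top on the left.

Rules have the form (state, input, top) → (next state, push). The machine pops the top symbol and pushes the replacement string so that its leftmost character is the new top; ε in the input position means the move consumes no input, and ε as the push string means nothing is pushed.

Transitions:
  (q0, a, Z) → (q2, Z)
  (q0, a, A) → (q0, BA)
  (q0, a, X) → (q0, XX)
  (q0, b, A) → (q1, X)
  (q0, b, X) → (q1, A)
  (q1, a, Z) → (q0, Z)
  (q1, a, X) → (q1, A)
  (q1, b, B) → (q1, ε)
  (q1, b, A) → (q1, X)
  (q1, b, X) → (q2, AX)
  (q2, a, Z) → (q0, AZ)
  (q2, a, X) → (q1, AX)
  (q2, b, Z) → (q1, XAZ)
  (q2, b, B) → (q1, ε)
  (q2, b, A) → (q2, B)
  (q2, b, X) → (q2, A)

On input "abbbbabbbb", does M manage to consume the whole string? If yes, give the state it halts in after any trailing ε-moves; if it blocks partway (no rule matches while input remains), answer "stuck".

(q0, abbbbabbbb, Z)
  read a, top Z: go to q2, push Z → (q2, bbbbabbbb, Z)
  read b, top Z: go to q1, push XAZ → (q1, bbbabbbb, XAZ)
  read b, top X: go to q2, push AX → (q2, bbabbbb, AXAZ)
  read b, top A: go to q2, push B → (q2, babbbb, BXAZ)
  read b, top B: go to q1, push ε → (q1, abbbb, XAZ)
  read a, top X: go to q1, push A → (q1, bbbb, AAZ)
  read b, top A: go to q1, push X → (q1, bbb, XAZ)
  read b, top X: go to q2, push AX → (q2, bb, AXAZ)
  read b, top A: go to q2, push B → (q2, b, BXAZ)
  read b, top B: go to q1, push ε → (q1, ε, XAZ)
All input consumed; M is in state q1.

q1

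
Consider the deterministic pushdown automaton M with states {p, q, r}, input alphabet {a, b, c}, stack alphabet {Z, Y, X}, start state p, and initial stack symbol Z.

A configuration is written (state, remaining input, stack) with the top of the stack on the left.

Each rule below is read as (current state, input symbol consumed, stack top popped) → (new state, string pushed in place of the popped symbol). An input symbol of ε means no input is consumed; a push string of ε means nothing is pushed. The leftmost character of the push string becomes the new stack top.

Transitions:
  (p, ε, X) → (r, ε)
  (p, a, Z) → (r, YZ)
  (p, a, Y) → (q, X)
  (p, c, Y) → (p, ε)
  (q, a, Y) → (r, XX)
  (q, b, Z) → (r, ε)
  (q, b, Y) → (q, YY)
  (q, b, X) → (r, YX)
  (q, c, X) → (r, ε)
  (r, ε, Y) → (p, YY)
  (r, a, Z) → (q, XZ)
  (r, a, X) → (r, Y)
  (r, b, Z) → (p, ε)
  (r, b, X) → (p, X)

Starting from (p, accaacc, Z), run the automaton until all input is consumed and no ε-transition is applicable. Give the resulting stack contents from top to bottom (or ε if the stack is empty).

YZ

(p, accaacc, Z)
  read a, top Z: go to r, push YZ → (r, ccaacc, YZ)
  ε-move, top Y: go to p, push YY → (p, ccaacc, YYZ)
  read c, top Y: go to p, push ε → (p, caacc, YZ)
  read c, top Y: go to p, push ε → (p, aacc, Z)
  read a, top Z: go to r, push YZ → (r, acc, YZ)
  ε-move, top Y: go to p, push YY → (p, acc, YYZ)
  read a, top Y: go to q, push X → (q, cc, XYZ)
  read c, top X: go to r, push ε → (r, c, YZ)
  ε-move, top Y: go to p, push YY → (p, c, YYZ)
  read c, top Y: go to p, push ε → (p, ε, YZ)
All input consumed in state p with stack YZ.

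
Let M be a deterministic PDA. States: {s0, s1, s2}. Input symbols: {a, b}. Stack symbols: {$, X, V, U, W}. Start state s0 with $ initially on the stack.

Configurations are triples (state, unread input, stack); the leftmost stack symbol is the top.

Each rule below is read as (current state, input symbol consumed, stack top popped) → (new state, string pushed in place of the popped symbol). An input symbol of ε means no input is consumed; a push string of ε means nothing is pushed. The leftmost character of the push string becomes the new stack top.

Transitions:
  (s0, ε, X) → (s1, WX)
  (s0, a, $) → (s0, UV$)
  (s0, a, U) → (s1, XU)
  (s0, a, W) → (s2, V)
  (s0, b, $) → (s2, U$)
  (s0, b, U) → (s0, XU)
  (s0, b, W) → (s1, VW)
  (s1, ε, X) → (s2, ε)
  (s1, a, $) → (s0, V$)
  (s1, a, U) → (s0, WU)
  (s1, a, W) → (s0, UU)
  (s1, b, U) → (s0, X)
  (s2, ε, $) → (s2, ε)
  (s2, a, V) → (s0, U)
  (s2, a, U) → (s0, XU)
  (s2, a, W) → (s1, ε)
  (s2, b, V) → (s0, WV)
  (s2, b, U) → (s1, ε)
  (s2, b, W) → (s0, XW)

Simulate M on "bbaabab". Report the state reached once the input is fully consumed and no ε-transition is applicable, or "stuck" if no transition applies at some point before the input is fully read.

(s0, bbaabab, $) ⊢ (s2, baabab, U$) ⊢ (s1, aabab, $) ⊢ (s0, abab, V$)
No transition for (s0, a, top V); M blocks with input abab remaining.

stuck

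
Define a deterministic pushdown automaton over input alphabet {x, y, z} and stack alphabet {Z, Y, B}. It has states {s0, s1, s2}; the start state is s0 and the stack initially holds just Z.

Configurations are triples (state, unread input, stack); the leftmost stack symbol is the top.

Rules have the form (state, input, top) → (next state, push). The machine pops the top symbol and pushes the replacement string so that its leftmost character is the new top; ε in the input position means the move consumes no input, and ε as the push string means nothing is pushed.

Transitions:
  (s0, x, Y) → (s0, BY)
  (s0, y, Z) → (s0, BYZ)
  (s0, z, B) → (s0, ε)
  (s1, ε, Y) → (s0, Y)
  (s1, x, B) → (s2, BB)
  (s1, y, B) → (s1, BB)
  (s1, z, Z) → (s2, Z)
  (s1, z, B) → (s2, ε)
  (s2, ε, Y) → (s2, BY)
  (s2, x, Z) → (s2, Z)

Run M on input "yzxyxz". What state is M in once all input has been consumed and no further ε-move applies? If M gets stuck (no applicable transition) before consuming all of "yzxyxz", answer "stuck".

stuck

(s0, yzxyxz, Z)
  read y, top Z: go to s0, push BYZ → (s0, zxyxz, BYZ)
  read z, top B: go to s0, push ε → (s0, xyxz, YZ)
  read x, top Y: go to s0, push BY → (s0, yxz, BYZ)
No transition for (s0, y, top B); M blocks with input yxz remaining.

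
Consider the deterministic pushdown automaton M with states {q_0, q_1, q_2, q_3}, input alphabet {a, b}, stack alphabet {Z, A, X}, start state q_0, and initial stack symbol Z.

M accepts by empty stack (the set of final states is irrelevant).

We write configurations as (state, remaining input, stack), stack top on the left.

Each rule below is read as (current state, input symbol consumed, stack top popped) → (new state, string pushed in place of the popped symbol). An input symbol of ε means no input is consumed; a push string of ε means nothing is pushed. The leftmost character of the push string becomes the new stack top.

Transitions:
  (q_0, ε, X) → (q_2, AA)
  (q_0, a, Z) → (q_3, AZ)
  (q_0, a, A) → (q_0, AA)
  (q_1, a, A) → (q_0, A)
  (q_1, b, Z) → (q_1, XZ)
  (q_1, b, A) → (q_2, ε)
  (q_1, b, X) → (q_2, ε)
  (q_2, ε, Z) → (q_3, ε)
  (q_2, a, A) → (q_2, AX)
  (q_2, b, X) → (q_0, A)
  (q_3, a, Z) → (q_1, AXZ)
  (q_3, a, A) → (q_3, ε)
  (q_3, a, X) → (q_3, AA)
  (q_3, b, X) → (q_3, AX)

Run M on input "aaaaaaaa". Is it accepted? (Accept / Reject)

(q_0, aaaaaaaa, Z)
  read a, top Z: go to q_3, push AZ → (q_3, aaaaaaa, AZ)
  read a, top A: go to q_3, push ε → (q_3, aaaaaa, Z)
  read a, top Z: go to q_1, push AXZ → (q_1, aaaaa, AXZ)
  read a, top A: go to q_0, push A → (q_0, aaaa, AXZ)
  read a, top A: go to q_0, push AA → (q_0, aaa, AAXZ)
  read a, top A: go to q_0, push AA → (q_0, aa, AAAXZ)
  read a, top A: go to q_0, push AA → (q_0, a, AAAAXZ)
  read a, top A: go to q_0, push AA → (q_0, ε, AAAAAXZ)
All input consumed; stack is AAAAAXZ, not empty, and no further ε-move applies.

Reject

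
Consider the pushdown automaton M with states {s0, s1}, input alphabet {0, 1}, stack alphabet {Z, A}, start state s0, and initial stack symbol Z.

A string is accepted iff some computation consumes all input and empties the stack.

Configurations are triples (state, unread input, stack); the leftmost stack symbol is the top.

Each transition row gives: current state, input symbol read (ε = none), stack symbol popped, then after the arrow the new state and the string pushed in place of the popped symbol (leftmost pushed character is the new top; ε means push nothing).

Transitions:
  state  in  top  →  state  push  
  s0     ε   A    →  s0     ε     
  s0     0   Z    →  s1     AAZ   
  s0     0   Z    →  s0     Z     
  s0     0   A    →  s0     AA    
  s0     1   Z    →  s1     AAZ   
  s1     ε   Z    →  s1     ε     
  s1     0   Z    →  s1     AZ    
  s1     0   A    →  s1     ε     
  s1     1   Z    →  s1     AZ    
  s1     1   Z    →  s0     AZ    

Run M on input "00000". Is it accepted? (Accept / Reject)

One accepting computation: (s0, 00000, Z) ⊢ (s1, 0000, AAZ) ⊢ (s1, 000, AZ) ⊢ (s1, 00, Z) ⊢ (s1, 0, AZ) ⊢ (s1, ε, Z) ⊢ (s1, ε, ε)
All input consumed and the stack is empty.

Accept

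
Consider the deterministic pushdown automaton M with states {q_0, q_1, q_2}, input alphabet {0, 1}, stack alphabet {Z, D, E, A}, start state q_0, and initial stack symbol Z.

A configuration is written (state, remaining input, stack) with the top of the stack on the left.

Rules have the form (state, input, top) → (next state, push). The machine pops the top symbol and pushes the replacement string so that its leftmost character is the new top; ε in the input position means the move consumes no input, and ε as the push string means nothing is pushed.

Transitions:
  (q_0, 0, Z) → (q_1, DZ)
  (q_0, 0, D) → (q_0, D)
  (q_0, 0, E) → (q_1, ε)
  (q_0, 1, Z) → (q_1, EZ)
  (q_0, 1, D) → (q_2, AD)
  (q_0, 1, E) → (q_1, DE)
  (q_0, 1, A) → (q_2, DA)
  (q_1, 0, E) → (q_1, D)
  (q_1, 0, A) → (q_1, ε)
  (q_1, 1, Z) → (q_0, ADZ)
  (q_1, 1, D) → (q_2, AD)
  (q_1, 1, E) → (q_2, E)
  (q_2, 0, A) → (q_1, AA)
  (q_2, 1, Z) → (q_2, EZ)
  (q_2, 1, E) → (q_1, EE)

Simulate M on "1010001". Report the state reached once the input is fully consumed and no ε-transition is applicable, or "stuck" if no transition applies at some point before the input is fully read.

q_2

(q_0, 1010001, Z) ⊢ (q_1, 010001, EZ) ⊢ (q_1, 10001, DZ) ⊢ (q_2, 0001, ADZ) ⊢ (q_1, 001, AADZ) ⊢ (q_1, 01, ADZ) ⊢ (q_1, 1, DZ) ⊢ (q_2, ε, ADZ)
All input consumed; M is in state q_2.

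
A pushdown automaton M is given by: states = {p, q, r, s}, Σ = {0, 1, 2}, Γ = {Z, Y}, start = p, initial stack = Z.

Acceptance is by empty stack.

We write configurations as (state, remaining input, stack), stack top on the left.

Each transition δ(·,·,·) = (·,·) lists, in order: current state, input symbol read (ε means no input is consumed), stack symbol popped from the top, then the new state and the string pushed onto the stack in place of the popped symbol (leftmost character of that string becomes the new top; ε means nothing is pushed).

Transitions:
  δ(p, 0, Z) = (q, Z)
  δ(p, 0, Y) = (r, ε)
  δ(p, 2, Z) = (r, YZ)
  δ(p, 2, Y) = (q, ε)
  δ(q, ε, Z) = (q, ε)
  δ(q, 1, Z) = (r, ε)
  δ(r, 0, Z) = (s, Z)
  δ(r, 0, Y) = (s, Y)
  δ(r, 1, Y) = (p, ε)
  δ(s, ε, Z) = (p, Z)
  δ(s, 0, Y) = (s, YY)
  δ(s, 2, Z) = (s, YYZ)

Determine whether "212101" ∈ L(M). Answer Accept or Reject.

Accept

One accepting computation: (p, 212101, Z) ⊢ (r, 12101, YZ) ⊢ (p, 2101, Z) ⊢ (r, 101, YZ) ⊢ (p, 01, Z) ⊢ (q, 1, Z) ⊢ (r, ε, ε)
All input consumed and the stack is empty.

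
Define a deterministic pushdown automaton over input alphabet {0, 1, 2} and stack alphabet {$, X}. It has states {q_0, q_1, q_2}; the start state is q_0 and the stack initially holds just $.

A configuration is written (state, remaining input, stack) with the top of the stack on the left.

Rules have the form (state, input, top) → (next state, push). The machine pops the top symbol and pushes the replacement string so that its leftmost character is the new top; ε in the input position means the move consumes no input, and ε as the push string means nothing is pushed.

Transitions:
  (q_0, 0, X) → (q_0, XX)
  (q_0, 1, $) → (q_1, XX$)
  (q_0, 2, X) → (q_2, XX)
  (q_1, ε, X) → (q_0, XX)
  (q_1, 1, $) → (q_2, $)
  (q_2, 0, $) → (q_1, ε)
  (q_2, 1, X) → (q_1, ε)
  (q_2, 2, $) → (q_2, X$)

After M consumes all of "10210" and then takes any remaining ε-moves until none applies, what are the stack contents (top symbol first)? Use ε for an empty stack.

(q_0, 10210, $)
  read 1, top $: go to q_1, push XX$ → (q_1, 0210, XX$)
  ε-move, top X: go to q_0, push XX → (q_0, 0210, XXX$)
  read 0, top X: go to q_0, push XX → (q_0, 210, XXXX$)
  read 2, top X: go to q_2, push XX → (q_2, 10, XXXXX$)
  read 1, top X: go to q_1, push ε → (q_1, 0, XXXX$)
  ε-move, top X: go to q_0, push XX → (q_0, 0, XXXXX$)
  read 0, top X: go to q_0, push XX → (q_0, ε, XXXXXX$)
All input consumed in state q_0 with stack XXXXXX$.

XXXXXX$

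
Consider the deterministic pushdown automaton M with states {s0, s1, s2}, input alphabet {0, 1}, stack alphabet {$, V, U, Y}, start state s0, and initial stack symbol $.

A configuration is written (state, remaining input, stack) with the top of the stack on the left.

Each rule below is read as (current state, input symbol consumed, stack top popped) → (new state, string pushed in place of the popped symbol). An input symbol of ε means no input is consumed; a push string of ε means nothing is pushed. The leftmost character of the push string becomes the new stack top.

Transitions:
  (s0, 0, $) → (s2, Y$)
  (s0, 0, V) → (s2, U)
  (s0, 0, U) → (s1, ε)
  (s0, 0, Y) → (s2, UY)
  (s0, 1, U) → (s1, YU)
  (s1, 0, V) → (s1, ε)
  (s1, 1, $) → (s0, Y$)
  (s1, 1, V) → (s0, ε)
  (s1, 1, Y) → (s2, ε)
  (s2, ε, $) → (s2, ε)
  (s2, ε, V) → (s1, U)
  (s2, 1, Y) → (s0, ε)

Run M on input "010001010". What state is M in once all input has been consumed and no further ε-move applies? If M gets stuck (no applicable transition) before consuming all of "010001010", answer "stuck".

(s0, 010001010, $) ⊢ (s2, 10001010, Y$) ⊢ (s0, 0001010, $) ⊢ (s2, 001010, Y$)
No transition for (s2, 0, top Y); M blocks with input 001010 remaining.

stuck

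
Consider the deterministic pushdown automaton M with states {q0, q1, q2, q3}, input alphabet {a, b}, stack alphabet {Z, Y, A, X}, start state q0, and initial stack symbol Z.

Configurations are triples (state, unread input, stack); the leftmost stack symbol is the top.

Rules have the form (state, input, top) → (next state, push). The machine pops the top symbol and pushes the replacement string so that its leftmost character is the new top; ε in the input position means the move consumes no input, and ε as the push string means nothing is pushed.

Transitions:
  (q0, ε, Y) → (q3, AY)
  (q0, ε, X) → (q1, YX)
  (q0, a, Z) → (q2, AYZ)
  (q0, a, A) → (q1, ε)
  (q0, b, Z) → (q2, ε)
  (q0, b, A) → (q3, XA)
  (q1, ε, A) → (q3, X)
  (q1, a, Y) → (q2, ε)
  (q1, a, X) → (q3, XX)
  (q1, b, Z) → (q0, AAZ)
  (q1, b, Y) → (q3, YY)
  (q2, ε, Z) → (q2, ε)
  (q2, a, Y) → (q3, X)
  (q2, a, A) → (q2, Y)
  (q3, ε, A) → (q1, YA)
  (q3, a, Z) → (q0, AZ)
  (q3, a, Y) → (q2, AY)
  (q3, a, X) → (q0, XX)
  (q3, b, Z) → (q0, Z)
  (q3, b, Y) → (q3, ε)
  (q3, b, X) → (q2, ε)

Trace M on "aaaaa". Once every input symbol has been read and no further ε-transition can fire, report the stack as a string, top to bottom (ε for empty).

XXYZ

(q0, aaaaa, Z) ⊢ (q2, aaaa, AYZ) ⊢ (q2, aaa, YYZ) ⊢ (q3, aa, XYZ) ⊢ (q0, a, XXYZ) ⊢ (q1, a, YXXYZ) ⊢ (q2, ε, XXYZ)
All input consumed in state q2 with stack XXYZ.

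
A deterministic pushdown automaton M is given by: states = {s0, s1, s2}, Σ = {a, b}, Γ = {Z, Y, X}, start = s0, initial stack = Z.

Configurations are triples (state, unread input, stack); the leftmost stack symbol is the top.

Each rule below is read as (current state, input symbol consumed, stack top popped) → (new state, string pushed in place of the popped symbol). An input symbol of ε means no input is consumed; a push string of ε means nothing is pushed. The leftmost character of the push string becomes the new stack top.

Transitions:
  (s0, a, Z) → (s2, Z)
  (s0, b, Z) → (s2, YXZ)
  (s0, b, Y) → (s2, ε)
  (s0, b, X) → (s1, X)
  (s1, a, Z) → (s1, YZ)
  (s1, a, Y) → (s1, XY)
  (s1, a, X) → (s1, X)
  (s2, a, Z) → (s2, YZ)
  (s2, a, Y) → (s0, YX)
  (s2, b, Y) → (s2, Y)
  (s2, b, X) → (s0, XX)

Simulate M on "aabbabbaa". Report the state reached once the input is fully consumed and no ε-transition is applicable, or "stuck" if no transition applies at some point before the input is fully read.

(s0, aabbabbaa, Z) ⊢ (s2, abbabbaa, Z) ⊢ (s2, bbabbaa, YZ) ⊢ (s2, babbaa, YZ) ⊢ (s2, abbaa, YZ) ⊢ (s0, bbaa, YXZ) ⊢ (s2, baa, XZ) ⊢ (s0, aa, XXZ)
No transition for (s0, a, top X); M blocks with input aa remaining.

stuck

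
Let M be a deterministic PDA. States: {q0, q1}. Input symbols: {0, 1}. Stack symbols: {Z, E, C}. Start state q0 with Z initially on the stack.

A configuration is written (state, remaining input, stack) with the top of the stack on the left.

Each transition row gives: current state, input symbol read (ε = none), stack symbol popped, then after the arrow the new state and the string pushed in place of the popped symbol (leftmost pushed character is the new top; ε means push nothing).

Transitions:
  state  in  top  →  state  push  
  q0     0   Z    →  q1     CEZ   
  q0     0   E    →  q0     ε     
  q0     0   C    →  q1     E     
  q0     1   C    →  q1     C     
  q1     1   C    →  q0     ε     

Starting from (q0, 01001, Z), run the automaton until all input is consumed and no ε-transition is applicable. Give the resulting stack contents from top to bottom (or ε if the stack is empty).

EZ

(q0, 01001, Z) ⊢ (q1, 1001, CEZ) ⊢ (q0, 001, EZ) ⊢ (q0, 01, Z) ⊢ (q1, 1, CEZ) ⊢ (q0, ε, EZ)
All input consumed in state q0 with stack EZ.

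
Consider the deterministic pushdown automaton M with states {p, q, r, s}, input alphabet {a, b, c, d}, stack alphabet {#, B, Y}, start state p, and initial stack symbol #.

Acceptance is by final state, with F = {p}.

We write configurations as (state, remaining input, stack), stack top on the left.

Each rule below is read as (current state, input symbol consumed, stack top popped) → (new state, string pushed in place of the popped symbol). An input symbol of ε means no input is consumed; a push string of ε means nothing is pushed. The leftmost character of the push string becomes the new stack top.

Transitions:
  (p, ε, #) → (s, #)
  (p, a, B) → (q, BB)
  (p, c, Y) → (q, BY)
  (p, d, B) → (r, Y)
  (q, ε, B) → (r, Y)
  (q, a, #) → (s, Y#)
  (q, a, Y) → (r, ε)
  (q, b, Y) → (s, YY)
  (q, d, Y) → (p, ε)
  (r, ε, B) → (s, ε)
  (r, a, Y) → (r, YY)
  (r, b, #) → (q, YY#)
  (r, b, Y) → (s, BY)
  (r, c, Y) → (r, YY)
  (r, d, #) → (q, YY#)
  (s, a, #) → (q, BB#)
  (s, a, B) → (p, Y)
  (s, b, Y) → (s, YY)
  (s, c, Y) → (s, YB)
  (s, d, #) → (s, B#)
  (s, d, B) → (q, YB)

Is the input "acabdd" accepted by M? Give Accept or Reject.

Accept

(p, acabdd, #)
  ε-move, top #: go to s, push # → (s, acabdd, #)
  read a, top #: go to q, push BB# → (q, cabdd, BB#)
  ε-move, top B: go to r, push Y → (r, cabdd, YB#)
  read c, top Y: go to r, push YY → (r, abdd, YYB#)
  read a, top Y: go to r, push YY → (r, bdd, YYYB#)
  read b, top Y: go to s, push BY → (s, dd, BYYYB#)
  read d, top B: go to q, push YB → (q, d, YBYYYB#)
  read d, top Y: go to p, push ε → (p, ε, BYYYB#)
All input consumed; state p ∈ F.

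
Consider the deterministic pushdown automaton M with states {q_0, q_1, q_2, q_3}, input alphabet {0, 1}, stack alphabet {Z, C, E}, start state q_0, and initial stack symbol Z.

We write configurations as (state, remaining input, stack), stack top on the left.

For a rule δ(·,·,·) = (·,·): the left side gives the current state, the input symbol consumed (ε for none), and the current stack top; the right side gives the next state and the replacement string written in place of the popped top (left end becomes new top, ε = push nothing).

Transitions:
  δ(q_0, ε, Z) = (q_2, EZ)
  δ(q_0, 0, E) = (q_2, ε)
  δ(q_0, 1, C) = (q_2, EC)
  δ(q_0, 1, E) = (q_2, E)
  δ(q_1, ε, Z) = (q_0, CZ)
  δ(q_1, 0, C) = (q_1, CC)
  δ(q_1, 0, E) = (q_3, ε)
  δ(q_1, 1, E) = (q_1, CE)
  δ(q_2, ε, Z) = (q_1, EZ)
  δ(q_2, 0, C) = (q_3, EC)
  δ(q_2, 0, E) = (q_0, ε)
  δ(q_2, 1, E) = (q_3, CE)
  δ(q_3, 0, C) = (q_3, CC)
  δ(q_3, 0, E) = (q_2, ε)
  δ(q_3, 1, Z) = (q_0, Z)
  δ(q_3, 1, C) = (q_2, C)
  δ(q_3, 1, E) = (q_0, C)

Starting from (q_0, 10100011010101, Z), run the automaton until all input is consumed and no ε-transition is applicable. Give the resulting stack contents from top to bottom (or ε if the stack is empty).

(q_0, 10100011010101, Z)
  ε-move, top Z: go to q_2, push EZ → (q_2, 10100011010101, EZ)
  read 1, top E: go to q_3, push CE → (q_3, 0100011010101, CEZ)
  read 0, top C: go to q_3, push CC → (q_3, 100011010101, CCEZ)
  read 1, top C: go to q_2, push C → (q_2, 00011010101, CCEZ)
  read 0, top C: go to q_3, push EC → (q_3, 0011010101, ECCEZ)
  read 0, top E: go to q_2, push ε → (q_2, 011010101, CCEZ)
  read 0, top C: go to q_3, push EC → (q_3, 11010101, ECCEZ)
  read 1, top E: go to q_0, push C → (q_0, 1010101, CCCEZ)
  read 1, top C: go to q_2, push EC → (q_2, 010101, ECCCEZ)
  read 0, top E: go to q_0, push ε → (q_0, 10101, CCCEZ)
  read 1, top C: go to q_2, push EC → (q_2, 0101, ECCCEZ)
  read 0, top E: go to q_0, push ε → (q_0, 101, CCCEZ)
  read 1, top C: go to q_2, push EC → (q_2, 01, ECCCEZ)
  read 0, top E: go to q_0, push ε → (q_0, 1, CCCEZ)
  read 1, top C: go to q_2, push EC → (q_2, ε, ECCCEZ)
All input consumed in state q_2 with stack ECCCEZ.

ECCCEZ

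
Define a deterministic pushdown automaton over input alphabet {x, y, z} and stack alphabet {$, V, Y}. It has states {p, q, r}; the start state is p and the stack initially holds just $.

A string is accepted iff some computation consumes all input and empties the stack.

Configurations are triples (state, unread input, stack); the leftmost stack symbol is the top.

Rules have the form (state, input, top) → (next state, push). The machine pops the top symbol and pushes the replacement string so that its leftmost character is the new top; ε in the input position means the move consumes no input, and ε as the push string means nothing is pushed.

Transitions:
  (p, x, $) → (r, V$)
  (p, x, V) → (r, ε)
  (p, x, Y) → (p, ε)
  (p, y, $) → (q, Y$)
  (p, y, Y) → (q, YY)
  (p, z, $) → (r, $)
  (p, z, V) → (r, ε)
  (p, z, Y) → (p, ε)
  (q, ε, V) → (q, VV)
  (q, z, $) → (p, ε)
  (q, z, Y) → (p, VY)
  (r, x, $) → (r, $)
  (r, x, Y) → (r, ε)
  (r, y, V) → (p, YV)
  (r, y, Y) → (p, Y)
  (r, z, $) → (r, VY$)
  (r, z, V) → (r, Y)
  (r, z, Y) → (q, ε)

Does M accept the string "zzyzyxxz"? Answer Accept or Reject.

(p, zzyzyxxz, $) ⊢ (r, zyzyxxz, $) ⊢ (r, yzyxxz, VY$) ⊢ (p, zyxxz, YVY$) ⊢ (p, yxxz, VY$)
No transition applies at (p, yxxz, VY$); input not fully consumed.

Reject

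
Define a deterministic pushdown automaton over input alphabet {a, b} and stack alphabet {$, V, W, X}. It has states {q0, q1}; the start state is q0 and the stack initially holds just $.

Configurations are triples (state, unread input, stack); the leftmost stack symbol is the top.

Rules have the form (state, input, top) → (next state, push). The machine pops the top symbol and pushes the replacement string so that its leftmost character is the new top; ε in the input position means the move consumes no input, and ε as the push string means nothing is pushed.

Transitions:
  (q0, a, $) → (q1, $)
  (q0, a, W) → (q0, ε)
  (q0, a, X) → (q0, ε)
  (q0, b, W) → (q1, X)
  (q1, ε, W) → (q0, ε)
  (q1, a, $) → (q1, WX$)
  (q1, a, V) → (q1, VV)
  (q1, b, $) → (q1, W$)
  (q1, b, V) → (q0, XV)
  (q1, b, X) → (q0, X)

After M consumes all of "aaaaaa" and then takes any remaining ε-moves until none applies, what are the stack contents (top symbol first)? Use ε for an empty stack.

$

(q0, aaaaaa, $) ⊢ (q1, aaaaa, $) ⊢ (q1, aaaa, WX$) ⊢ (q0, aaaa, X$) ⊢ (q0, aaa, $) ⊢ (q1, aa, $) ⊢ (q1, a, WX$) ⊢ (q0, a, X$) ⊢ (q0, ε, $)
All input consumed in state q0 with stack $.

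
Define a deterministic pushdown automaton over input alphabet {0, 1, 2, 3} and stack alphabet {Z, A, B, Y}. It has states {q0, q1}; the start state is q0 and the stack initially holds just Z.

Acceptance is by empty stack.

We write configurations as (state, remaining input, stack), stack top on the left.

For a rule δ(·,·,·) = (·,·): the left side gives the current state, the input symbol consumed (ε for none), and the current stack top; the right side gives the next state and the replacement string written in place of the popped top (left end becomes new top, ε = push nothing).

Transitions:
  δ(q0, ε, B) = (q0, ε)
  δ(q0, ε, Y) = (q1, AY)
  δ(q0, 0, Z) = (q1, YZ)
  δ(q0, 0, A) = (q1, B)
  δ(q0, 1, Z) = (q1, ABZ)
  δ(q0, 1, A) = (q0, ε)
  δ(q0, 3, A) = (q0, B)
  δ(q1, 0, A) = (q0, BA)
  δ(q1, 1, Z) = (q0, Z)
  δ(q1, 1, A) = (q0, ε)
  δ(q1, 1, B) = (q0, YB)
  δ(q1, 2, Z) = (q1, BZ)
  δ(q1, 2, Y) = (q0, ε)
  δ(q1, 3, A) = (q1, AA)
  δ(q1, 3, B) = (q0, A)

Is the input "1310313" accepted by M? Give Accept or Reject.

(q0, 1310313, Z)
  read 1, top Z: go to q1, push ABZ → (q1, 310313, ABZ)
  read 3, top A: go to q1, push AA → (q1, 10313, AABZ)
  read 1, top A: go to q0, push ε → (q0, 0313, ABZ)
  read 0, top A: go to q1, push B → (q1, 313, BBZ)
  read 3, top B: go to q0, push A → (q0, 13, ABZ)
  read 1, top A: go to q0, push ε → (q0, 3, BZ)
  ε-move, top B: go to q0, push ε → (q0, 3, Z)
No transition applies at (q0, 3, Z); input not fully consumed.

Reject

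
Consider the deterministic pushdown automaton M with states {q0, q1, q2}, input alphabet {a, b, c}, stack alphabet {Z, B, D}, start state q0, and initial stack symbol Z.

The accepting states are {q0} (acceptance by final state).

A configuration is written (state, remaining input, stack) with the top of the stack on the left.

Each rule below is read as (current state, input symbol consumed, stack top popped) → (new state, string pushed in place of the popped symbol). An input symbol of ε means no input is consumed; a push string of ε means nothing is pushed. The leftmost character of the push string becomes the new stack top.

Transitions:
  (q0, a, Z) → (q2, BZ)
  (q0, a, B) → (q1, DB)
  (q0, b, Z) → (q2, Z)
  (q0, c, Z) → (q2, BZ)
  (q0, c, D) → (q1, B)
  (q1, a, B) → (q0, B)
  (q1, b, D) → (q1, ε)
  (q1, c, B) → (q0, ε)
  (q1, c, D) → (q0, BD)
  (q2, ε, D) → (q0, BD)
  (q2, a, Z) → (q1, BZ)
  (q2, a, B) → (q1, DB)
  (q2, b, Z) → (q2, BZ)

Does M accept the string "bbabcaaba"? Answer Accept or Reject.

Accept

(q0, bbabcaaba, Z) ⊢ (q2, babcaaba, Z) ⊢ (q2, abcaaba, BZ) ⊢ (q1, bcaaba, DBZ) ⊢ (q1, caaba, BZ) ⊢ (q0, aaba, Z) ⊢ (q2, aba, BZ) ⊢ (q1, ba, DBZ) ⊢ (q1, a, BZ) ⊢ (q0, ε, BZ)
All input consumed; state q0 ∈ F.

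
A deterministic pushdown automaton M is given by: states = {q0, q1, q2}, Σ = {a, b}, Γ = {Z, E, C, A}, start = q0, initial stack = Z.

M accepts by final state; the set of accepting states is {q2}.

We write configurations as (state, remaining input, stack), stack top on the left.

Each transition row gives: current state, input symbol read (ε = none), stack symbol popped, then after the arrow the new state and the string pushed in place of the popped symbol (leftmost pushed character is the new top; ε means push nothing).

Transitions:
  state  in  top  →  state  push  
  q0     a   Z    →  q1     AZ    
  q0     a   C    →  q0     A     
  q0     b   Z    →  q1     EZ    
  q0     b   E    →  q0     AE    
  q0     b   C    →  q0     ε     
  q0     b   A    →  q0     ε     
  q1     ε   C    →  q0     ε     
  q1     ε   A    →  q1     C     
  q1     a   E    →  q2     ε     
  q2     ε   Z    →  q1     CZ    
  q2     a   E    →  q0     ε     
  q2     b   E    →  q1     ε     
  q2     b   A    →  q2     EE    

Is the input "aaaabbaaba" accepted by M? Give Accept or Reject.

Reject

(q0, aaaabbaaba, Z) ⊢ (q1, aaabbaaba, AZ) ⊢ (q1, aaabbaaba, CZ) ⊢ (q0, aaabbaaba, Z) ⊢ (q1, aabbaaba, AZ) ⊢ (q1, aabbaaba, CZ) ⊢ (q0, aabbaaba, Z) ⊢ (q1, abbaaba, AZ) ⊢ (q1, abbaaba, CZ) ⊢ (q0, abbaaba, Z) ⊢ (q1, bbaaba, AZ) ⊢ (q1, bbaaba, CZ) ⊢ (q0, bbaaba, Z) ⊢ (q1, baaba, EZ)
No transition applies at (q1, baaba, EZ); input not fully consumed.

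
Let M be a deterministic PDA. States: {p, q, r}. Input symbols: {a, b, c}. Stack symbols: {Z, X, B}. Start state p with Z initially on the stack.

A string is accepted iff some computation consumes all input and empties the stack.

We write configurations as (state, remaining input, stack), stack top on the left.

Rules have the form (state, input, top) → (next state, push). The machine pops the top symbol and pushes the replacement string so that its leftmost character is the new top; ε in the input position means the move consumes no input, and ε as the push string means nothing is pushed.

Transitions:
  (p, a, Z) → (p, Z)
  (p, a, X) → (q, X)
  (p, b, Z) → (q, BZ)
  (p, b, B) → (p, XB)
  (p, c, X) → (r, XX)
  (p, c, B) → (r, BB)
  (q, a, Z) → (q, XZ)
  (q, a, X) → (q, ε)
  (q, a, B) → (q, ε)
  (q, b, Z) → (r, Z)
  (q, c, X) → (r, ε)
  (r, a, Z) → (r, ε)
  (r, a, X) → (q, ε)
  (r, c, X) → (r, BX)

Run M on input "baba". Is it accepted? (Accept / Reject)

(p, baba, Z)
  read b, top Z: go to q, push BZ → (q, aba, BZ)
  read a, top B: go to q, push ε → (q, ba, Z)
  read b, top Z: go to r, push Z → (r, a, Z)
  read a, top Z: go to r, push ε → (r, ε, ε)
All input consumed and the stack is empty.

Accept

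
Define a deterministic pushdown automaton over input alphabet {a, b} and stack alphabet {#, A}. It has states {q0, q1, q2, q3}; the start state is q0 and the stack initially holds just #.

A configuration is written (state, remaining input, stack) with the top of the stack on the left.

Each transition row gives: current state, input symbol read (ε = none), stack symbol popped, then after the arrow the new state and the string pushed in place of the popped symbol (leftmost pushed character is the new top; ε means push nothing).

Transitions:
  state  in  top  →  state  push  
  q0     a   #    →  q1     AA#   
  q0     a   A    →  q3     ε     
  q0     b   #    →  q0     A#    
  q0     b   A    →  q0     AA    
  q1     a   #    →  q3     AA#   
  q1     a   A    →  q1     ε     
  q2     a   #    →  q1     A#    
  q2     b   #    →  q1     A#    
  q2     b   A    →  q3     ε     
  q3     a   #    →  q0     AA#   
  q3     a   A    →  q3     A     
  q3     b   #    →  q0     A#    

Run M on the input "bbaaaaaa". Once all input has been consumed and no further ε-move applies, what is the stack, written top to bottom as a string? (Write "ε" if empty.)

A#

(q0, bbaaaaaa, #)
  read b, top #: go to q0, push A# → (q0, baaaaaa, A#)
  read b, top A: go to q0, push AA → (q0, aaaaaa, AA#)
  read a, top A: go to q3, push ε → (q3, aaaaa, A#)
  read a, top A: go to q3, push A → (q3, aaaa, A#)
  read a, top A: go to q3, push A → (q3, aaa, A#)
  read a, top A: go to q3, push A → (q3, aa, A#)
  read a, top A: go to q3, push A → (q3, a, A#)
  read a, top A: go to q3, push A → (q3, ε, A#)
All input consumed in state q3 with stack A#.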